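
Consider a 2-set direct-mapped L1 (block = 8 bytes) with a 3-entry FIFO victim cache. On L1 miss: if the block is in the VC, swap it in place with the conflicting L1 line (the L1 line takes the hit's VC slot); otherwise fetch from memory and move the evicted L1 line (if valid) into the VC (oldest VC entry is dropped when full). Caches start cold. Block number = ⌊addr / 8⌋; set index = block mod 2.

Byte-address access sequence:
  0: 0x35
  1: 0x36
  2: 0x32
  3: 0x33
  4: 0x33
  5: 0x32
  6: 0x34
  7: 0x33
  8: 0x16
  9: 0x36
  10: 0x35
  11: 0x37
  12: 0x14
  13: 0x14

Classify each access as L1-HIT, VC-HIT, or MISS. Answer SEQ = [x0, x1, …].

  [0] addr=0x35 blk=6 s=0: MISS | VC []
  [1] addr=0x36 blk=6 s=0: L1-HIT | VC []
  [2] addr=0x32 blk=6 s=0: L1-HIT | VC []
  [3] addr=0x33 blk=6 s=0: L1-HIT | VC []
  [4] addr=0x33 blk=6 s=0: L1-HIT | VC []
  [5] addr=0x32 blk=6 s=0: L1-HIT | VC []
  [6] addr=0x34 blk=6 s=0: L1-HIT | VC []
  [7] addr=0x33 blk=6 s=0: L1-HIT | VC []
  [8] addr=0x16 blk=2 s=0: MISS | VC [6]
  [9] addr=0x36 blk=6 s=0: VC-HIT | VC [2]
  [10] addr=0x35 blk=6 s=0: L1-HIT | VC [2]
  [11] addr=0x37 blk=6 s=0: L1-HIT | VC [2]
  [12] addr=0x14 blk=2 s=0: VC-HIT | VC [6]
  [13] addr=0x14 blk=2 s=0: L1-HIT | VC [6]

SEQ = [MISS, L1-HIT, L1-HIT, L1-HIT, L1-HIT, L1-HIT, L1-HIT, L1-HIT, MISS, VC-HIT, L1-HIT, L1-HIT, VC-HIT, L1-HIT]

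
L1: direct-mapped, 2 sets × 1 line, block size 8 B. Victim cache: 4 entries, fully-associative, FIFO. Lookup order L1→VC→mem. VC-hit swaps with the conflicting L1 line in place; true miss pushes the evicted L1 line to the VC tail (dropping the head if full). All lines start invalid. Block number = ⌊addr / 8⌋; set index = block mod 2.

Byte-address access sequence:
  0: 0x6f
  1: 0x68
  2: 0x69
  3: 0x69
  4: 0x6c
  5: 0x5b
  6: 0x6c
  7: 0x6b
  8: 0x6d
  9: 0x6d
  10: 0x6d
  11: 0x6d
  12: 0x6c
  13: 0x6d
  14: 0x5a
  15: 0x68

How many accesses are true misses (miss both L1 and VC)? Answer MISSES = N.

MISSES = 2

  [0] addr=0x6f blk=13 s=1: MISS | VC []
  [1] addr=0x68 blk=13 s=1: L1-HIT | VC []
  [2] addr=0x69 blk=13 s=1: L1-HIT | VC []
  [3] addr=0x69 blk=13 s=1: L1-HIT | VC []
  [4] addr=0x6c blk=13 s=1: L1-HIT | VC []
  [5] addr=0x5b blk=11 s=1: MISS | VC [13]
  [6] addr=0x6c blk=13 s=1: VC-HIT | VC [11]
  [7] addr=0x6b blk=13 s=1: L1-HIT | VC [11]
  [8] addr=0x6d blk=13 s=1: L1-HIT | VC [11]
  [9] addr=0x6d blk=13 s=1: L1-HIT | VC [11]
  [10] addr=0x6d blk=13 s=1: L1-HIT | VC [11]
  [11] addr=0x6d blk=13 s=1: L1-HIT | VC [11]
  [12] addr=0x6c blk=13 s=1: L1-HIT | VC [11]
  [13] addr=0x6d blk=13 s=1: L1-HIT | VC [11]
  [14] addr=0x5a blk=11 s=1: VC-HIT | VC [13]
  [15] addr=0x68 blk=13 s=1: VC-HIT | VC [11]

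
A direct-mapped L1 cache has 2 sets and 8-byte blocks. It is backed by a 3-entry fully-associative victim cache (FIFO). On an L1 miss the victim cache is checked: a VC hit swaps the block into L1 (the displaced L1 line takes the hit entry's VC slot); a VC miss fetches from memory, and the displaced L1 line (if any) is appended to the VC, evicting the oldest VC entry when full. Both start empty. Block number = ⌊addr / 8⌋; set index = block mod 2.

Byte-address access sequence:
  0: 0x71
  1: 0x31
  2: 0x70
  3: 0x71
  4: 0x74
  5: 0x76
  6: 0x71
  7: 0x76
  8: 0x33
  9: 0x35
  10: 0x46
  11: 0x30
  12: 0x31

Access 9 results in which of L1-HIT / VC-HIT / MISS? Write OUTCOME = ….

  [0] addr=0x71 blk=14 s=0: MISS | VC []
  [1] addr=0x31 blk=6 s=0: MISS | VC [14]
  [2] addr=0x70 blk=14 s=0: VC-HIT | VC [6]
  [3] addr=0x71 blk=14 s=0: L1-HIT | VC [6]
  [4] addr=0x74 blk=14 s=0: L1-HIT | VC [6]
  [5] addr=0x76 blk=14 s=0: L1-HIT | VC [6]
  [6] addr=0x71 blk=14 s=0: L1-HIT | VC [6]
  [7] addr=0x76 blk=14 s=0: L1-HIT | VC [6]
  [8] addr=0x33 blk=6 s=0: VC-HIT | VC [14]
  [9] addr=0x35 blk=6 s=0: L1-HIT | VC [14]
  [10] addr=0x46 blk=8 s=0: MISS | VC [14, 6]
  [11] addr=0x30 blk=6 s=0: VC-HIT | VC [14, 8]
  [12] addr=0x31 blk=6 s=0: L1-HIT | VC [14, 8]

OUTCOME = L1-HIT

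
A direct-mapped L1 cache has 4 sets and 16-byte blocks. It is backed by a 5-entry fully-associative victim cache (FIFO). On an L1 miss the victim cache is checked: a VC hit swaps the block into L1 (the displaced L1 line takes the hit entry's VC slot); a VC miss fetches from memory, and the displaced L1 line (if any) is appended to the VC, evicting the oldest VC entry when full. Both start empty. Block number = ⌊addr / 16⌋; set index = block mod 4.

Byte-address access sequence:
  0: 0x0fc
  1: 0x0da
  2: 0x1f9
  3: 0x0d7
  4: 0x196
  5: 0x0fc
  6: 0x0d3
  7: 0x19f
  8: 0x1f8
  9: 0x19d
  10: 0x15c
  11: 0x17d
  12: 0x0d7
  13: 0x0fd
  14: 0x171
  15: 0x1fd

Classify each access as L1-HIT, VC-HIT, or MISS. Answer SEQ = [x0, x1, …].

SEQ = [MISS, MISS, MISS, L1-HIT, MISS, VC-HIT, VC-HIT, VC-HIT, VC-HIT, L1-HIT, MISS, MISS, VC-HIT, VC-HIT, VC-HIT, VC-HIT]

0: 0xfc (blk 15, set 3) → MISS  vc=[]
1: 0xda (blk 13, set 1) → MISS  vc=[]
2: 0x1f9 (blk 31, set 3) → MISS  vc=[15]
3: 0xd7 (blk 13, set 1) → L1-HIT  vc=[15]
4: 0x196 (blk 25, set 1) → MISS  vc=[15, 13]
5: 0xfc (blk 15, set 3) → VC-HIT  vc=[31, 13]
6: 0xd3 (blk 13, set 1) → VC-HIT  vc=[31, 25]
7: 0x19f (blk 25, set 1) → VC-HIT  vc=[31, 13]
8: 0x1f8 (blk 31, set 3) → VC-HIT  vc=[15, 13]
9: 0x19d (blk 25, set 1) → L1-HIT  vc=[15, 13]
10: 0x15c (blk 21, set 1) → MISS  vc=[15, 13, 25]
11: 0x17d (blk 23, set 3) → MISS  vc=[15, 13, 25, 31]
12: 0xd7 (blk 13, set 1) → VC-HIT  vc=[15, 21, 25, 31]
13: 0xfd (blk 15, set 3) → VC-HIT  vc=[23, 21, 25, 31]
14: 0x171 (blk 23, set 3) → VC-HIT  vc=[15, 21, 25, 31]
15: 0x1fd (blk 31, set 3) → VC-HIT  vc=[15, 21, 25, 23]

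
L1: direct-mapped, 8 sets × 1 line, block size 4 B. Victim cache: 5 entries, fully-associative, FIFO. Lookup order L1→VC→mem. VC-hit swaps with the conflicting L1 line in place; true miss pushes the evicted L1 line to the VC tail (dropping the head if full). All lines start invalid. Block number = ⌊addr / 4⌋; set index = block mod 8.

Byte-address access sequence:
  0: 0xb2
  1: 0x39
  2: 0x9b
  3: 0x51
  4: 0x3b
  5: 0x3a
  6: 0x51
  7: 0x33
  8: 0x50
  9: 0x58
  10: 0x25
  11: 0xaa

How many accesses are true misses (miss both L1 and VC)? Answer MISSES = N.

MISSES = 8

  [0] addr=0xb2 blk=44 s=4: MISS | VC []
  [1] addr=0x39 blk=14 s=6: MISS | VC []
  [2] addr=0x9b blk=38 s=6: MISS | VC [14]
  [3] addr=0x51 blk=20 s=4: MISS | VC [14, 44]
  [4] addr=0x3b blk=14 s=6: VC-HIT | VC [38, 44]
  [5] addr=0x3a blk=14 s=6: L1-HIT | VC [38, 44]
  [6] addr=0x51 blk=20 s=4: L1-HIT | VC [38, 44]
  [7] addr=0x33 blk=12 s=4: MISS | VC [38, 44, 20]
  [8] addr=0x50 blk=20 s=4: VC-HIT | VC [38, 44, 12]
  [9] addr=0x58 blk=22 s=6: MISS | VC [38, 44, 12, 14]
  [10] addr=0x25 blk=9 s=1: MISS | VC [38, 44, 12, 14]
  [11] addr=0xaa blk=42 s=2: MISS | VC [38, 44, 12, 14]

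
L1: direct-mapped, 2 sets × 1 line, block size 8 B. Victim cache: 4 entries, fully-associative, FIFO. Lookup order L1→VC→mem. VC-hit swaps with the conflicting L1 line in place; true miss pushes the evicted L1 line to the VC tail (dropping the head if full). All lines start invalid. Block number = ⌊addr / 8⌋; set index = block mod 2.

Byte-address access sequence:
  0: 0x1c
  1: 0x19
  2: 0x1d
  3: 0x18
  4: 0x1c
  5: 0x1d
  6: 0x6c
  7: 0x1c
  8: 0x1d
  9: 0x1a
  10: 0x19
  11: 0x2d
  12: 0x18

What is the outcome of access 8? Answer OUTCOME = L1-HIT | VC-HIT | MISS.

#0 0x1c→b3/s1 MISS; vc=[]
#1 0x19→b3/s1 L1-HIT; vc=[]
#2 0x1d→b3/s1 L1-HIT; vc=[]
#3 0x18→b3/s1 L1-HIT; vc=[]
#4 0x1c→b3/s1 L1-HIT; vc=[]
#5 0x1d→b3/s1 L1-HIT; vc=[]
#6 0x6c→b13/s1 MISS; vc=[3]
#7 0x1c→b3/s1 VC-HIT; vc=[13]
#8 0x1d→b3/s1 L1-HIT; vc=[13]
#9 0x1a→b3/s1 L1-HIT; vc=[13]
#10 0x19→b3/s1 L1-HIT; vc=[13]
#11 0x2d→b5/s1 MISS; vc=[13,3]
#12 0x18→b3/s1 VC-HIT; vc=[13,5]

OUTCOME = L1-HIT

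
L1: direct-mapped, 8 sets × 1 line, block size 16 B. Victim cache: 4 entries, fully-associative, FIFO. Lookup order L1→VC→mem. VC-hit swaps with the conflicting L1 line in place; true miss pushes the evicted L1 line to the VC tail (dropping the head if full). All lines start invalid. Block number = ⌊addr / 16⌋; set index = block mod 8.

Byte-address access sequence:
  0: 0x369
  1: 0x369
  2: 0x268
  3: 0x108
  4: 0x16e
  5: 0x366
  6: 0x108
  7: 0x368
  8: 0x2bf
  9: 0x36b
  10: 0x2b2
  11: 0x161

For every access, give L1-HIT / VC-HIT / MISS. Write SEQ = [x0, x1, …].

0: 0x369 (blk 54, set 6) → MISS  vc=[]
1: 0x369 (blk 54, set 6) → L1-HIT  vc=[]
2: 0x268 (blk 38, set 6) → MISS  vc=[54]
3: 0x108 (blk 16, set 0) → MISS  vc=[54]
4: 0x16e (blk 22, set 6) → MISS  vc=[54, 38]
5: 0x366 (blk 54, set 6) → VC-HIT  vc=[22, 38]
6: 0x108 (blk 16, set 0) → L1-HIT  vc=[22, 38]
7: 0x368 (blk 54, set 6) → L1-HIT  vc=[22, 38]
8: 0x2bf (blk 43, set 3) → MISS  vc=[22, 38]
9: 0x36b (blk 54, set 6) → L1-HIT  vc=[22, 38]
10: 0x2b2 (blk 43, set 3) → L1-HIT  vc=[22, 38]
11: 0x161 (blk 22, set 6) → VC-HIT  vc=[54, 38]

SEQ = [MISS, L1-HIT, MISS, MISS, MISS, VC-HIT, L1-HIT, L1-HIT, MISS, L1-HIT, L1-HIT, VC-HIT]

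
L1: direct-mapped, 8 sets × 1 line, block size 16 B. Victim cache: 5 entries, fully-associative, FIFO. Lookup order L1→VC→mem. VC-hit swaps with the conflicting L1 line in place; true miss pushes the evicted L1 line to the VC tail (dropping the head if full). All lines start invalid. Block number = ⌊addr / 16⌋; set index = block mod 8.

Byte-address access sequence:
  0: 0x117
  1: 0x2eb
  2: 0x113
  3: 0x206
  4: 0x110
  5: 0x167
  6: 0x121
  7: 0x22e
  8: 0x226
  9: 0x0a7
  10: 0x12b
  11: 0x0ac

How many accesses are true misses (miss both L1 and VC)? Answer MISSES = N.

#0 0x117→b17/s1 MISS; vc=[]
#1 0x2eb→b46/s6 MISS; vc=[]
#2 0x113→b17/s1 L1-HIT; vc=[]
#3 0x206→b32/s0 MISS; vc=[]
#4 0x110→b17/s1 L1-HIT; vc=[]
#5 0x167→b22/s6 MISS; vc=[46]
#6 0x121→b18/s2 MISS; vc=[46]
#7 0x22e→b34/s2 MISS; vc=[46,18]
#8 0x226→b34/s2 L1-HIT; vc=[46,18]
#9 0xa7→b10/s2 MISS; vc=[46,18,34]
#10 0x12b→b18/s2 VC-HIT; vc=[46,10,34]
#11 0xac→b10/s2 VC-HIT; vc=[46,18,34]

MISSES = 7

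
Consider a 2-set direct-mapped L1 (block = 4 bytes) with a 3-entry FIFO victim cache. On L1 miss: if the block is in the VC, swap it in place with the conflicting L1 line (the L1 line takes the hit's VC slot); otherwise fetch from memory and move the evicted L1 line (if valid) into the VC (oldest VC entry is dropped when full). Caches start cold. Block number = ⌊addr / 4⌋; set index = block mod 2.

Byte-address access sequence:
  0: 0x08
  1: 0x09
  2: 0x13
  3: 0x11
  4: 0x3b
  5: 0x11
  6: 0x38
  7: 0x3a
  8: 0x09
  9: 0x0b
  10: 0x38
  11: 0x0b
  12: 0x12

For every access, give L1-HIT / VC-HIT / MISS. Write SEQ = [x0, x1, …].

  [0] addr=0x8 blk=2 s=0: MISS | VC []
  [1] addr=0x9 blk=2 s=0: L1-HIT | VC []
  [2] addr=0x13 blk=4 s=0: MISS | VC [2]
  [3] addr=0x11 blk=4 s=0: L1-HIT | VC [2]
  [4] addr=0x3b blk=14 s=0: MISS | VC [2, 4]
  [5] addr=0x11 blk=4 s=0: VC-HIT | VC [2, 14]
  [6] addr=0x38 blk=14 s=0: VC-HIT | VC [2, 4]
  [7] addr=0x3a blk=14 s=0: L1-HIT | VC [2, 4]
  [8] addr=0x9 blk=2 s=0: VC-HIT | VC [14, 4]
  [9] addr=0xb blk=2 s=0: L1-HIT | VC [14, 4]
  [10] addr=0x38 blk=14 s=0: VC-HIT | VC [2, 4]
  [11] addr=0xb blk=2 s=0: VC-HIT | VC [14, 4]
  [12] addr=0x12 blk=4 s=0: VC-HIT | VC [14, 2]

SEQ = [MISS, L1-HIT, MISS, L1-HIT, MISS, VC-HIT, VC-HIT, L1-HIT, VC-HIT, L1-HIT, VC-HIT, VC-HIT, VC-HIT]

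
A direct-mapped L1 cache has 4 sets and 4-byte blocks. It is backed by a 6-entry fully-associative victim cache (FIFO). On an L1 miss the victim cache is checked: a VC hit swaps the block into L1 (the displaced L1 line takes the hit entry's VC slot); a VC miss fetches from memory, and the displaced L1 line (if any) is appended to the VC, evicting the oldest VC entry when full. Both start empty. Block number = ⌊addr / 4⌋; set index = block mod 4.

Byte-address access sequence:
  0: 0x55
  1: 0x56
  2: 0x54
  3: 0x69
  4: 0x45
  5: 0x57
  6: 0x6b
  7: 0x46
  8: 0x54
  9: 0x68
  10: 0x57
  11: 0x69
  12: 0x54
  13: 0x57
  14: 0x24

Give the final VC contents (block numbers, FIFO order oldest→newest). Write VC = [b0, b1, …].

VC = [17, 21]

0: 0x55 (blk 21, set 1) → MISS  vc=[]
1: 0x56 (blk 21, set 1) → L1-HIT  vc=[]
2: 0x54 (blk 21, set 1) → L1-HIT  vc=[]
3: 0x69 (blk 26, set 2) → MISS  vc=[]
4: 0x45 (blk 17, set 1) → MISS  vc=[21]
5: 0x57 (blk 21, set 1) → VC-HIT  vc=[17]
6: 0x6b (blk 26, set 2) → L1-HIT  vc=[17]
7: 0x46 (blk 17, set 1) → VC-HIT  vc=[21]
8: 0x54 (blk 21, set 1) → VC-HIT  vc=[17]
9: 0x68 (blk 26, set 2) → L1-HIT  vc=[17]
10: 0x57 (blk 21, set 1) → L1-HIT  vc=[17]
11: 0x69 (blk 26, set 2) → L1-HIT  vc=[17]
12: 0x54 (blk 21, set 1) → L1-HIT  vc=[17]
13: 0x57 (blk 21, set 1) → L1-HIT  vc=[17]
14: 0x24 (blk 9, set 1) → MISS  vc=[17, 21]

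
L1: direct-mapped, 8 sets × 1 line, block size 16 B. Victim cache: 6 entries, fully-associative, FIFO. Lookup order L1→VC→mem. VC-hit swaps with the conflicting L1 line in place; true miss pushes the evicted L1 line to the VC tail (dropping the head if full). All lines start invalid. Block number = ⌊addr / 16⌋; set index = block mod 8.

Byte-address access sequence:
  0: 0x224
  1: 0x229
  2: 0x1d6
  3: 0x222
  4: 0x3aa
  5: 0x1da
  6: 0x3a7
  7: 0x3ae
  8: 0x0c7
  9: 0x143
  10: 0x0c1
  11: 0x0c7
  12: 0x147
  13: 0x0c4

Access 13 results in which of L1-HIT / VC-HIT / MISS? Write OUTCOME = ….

  [0] addr=0x224 blk=34 s=2: MISS | VC []
  [1] addr=0x229 blk=34 s=2: L1-HIT | VC []
  [2] addr=0x1d6 blk=29 s=5: MISS | VC []
  [3] addr=0x222 blk=34 s=2: L1-HIT | VC []
  [4] addr=0x3aa blk=58 s=2: MISS | VC [34]
  [5] addr=0x1da blk=29 s=5: L1-HIT | VC [34]
  [6] addr=0x3a7 blk=58 s=2: L1-HIT | VC [34]
  [7] addr=0x3ae blk=58 s=2: L1-HIT | VC [34]
  [8] addr=0xc7 blk=12 s=4: MISS | VC [34]
  [9] addr=0x143 blk=20 s=4: MISS | VC [34, 12]
  [10] addr=0xc1 blk=12 s=4: VC-HIT | VC [34, 20]
  [11] addr=0xc7 blk=12 s=4: L1-HIT | VC [34, 20]
  [12] addr=0x147 blk=20 s=4: VC-HIT | VC [34, 12]
  [13] addr=0xc4 blk=12 s=4: VC-HIT | VC [34, 20]

OUTCOME = VC-HIT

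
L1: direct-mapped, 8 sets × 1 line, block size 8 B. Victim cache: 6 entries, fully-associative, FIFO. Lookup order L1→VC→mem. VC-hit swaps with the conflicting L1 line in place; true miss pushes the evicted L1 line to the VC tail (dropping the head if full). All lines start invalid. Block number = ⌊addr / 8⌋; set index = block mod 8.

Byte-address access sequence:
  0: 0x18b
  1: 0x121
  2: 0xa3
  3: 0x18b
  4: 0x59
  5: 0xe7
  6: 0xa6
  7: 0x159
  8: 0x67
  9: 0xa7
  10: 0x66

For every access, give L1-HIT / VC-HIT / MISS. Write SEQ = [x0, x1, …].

SEQ = [MISS, MISS, MISS, L1-HIT, MISS, MISS, VC-HIT, MISS, MISS, VC-HIT, VC-HIT]

#0 0x18b→b49/s1 MISS; vc=[]
#1 0x121→b36/s4 MISS; vc=[]
#2 0xa3→b20/s4 MISS; vc=[36]
#3 0x18b→b49/s1 L1-HIT; vc=[36]
#4 0x59→b11/s3 MISS; vc=[36]
#5 0xe7→b28/s4 MISS; vc=[36,20]
#6 0xa6→b20/s4 VC-HIT; vc=[36,28]
#7 0x159→b43/s3 MISS; vc=[36,28,11]
#8 0x67→b12/s4 MISS; vc=[36,28,11,20]
#9 0xa7→b20/s4 VC-HIT; vc=[36,28,11,12]
#10 0x66→b12/s4 VC-HIT; vc=[36,28,11,20]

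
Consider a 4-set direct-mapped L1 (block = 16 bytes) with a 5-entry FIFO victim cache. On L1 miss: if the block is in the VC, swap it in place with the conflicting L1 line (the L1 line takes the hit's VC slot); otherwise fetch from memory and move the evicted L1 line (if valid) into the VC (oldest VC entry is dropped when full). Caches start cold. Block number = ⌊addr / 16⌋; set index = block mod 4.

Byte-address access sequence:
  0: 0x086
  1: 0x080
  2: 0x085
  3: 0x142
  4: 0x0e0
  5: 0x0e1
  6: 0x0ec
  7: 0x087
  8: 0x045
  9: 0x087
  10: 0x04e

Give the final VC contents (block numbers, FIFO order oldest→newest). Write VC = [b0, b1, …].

VC = [20, 8]

0: 0x86 (blk 8, set 0) → MISS  vc=[]
1: 0x80 (blk 8, set 0) → L1-HIT  vc=[]
2: 0x85 (blk 8, set 0) → L1-HIT  vc=[]
3: 0x142 (blk 20, set 0) → MISS  vc=[8]
4: 0xe0 (blk 14, set 2) → MISS  vc=[8]
5: 0xe1 (blk 14, set 2) → L1-HIT  vc=[8]
6: 0xec (blk 14, set 2) → L1-HIT  vc=[8]
7: 0x87 (blk 8, set 0) → VC-HIT  vc=[20]
8: 0x45 (blk 4, set 0) → MISS  vc=[20, 8]
9: 0x87 (blk 8, set 0) → VC-HIT  vc=[20, 4]
10: 0x4e (blk 4, set 0) → VC-HIT  vc=[20, 8]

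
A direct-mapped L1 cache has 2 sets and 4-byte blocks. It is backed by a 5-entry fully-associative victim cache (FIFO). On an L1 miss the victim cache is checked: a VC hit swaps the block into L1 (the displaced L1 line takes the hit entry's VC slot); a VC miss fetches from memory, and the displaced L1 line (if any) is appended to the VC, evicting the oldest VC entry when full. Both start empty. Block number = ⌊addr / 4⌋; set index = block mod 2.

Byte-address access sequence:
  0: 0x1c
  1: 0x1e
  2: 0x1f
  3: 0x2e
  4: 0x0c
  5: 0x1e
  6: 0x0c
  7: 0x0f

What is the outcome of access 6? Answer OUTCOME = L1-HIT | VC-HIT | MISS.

OUTCOME = VC-HIT

#0 0x1c→b7/s1 MISS; vc=[]
#1 0x1e→b7/s1 L1-HIT; vc=[]
#2 0x1f→b7/s1 L1-HIT; vc=[]
#3 0x2e→b11/s1 MISS; vc=[7]
#4 0xc→b3/s1 MISS; vc=[7,11]
#5 0x1e→b7/s1 VC-HIT; vc=[3,11]
#6 0xc→b3/s1 VC-HIT; vc=[7,11]
#7 0xf→b3/s1 L1-HIT; vc=[7,11]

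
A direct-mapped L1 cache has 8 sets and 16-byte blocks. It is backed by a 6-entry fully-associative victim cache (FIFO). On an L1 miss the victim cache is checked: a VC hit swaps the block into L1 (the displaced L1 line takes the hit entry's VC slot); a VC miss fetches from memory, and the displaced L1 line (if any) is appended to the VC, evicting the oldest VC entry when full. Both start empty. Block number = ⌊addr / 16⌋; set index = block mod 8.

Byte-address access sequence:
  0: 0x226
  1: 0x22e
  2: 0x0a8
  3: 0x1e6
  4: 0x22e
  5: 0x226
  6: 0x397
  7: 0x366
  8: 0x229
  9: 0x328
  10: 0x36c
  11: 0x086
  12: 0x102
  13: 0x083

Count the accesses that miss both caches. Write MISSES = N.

#0 0x226→b34/s2 MISS; vc=[]
#1 0x22e→b34/s2 L1-HIT; vc=[]
#2 0xa8→b10/s2 MISS; vc=[34]
#3 0x1e6→b30/s6 MISS; vc=[34]
#4 0x22e→b34/s2 VC-HIT; vc=[10]
#5 0x226→b34/s2 L1-HIT; vc=[10]
#6 0x397→b57/s1 MISS; vc=[10]
#7 0x366→b54/s6 MISS; vc=[10,30]
#8 0x229→b34/s2 L1-HIT; vc=[10,30]
#9 0x328→b50/s2 MISS; vc=[10,30,34]
#10 0x36c→b54/s6 L1-HIT; vc=[10,30,34]
#11 0x86→b8/s0 MISS; vc=[10,30,34]
#12 0x102→b16/s0 MISS; vc=[10,30,34,8]
#13 0x83→b8/s0 VC-HIT; vc=[10,30,34,16]

MISSES = 8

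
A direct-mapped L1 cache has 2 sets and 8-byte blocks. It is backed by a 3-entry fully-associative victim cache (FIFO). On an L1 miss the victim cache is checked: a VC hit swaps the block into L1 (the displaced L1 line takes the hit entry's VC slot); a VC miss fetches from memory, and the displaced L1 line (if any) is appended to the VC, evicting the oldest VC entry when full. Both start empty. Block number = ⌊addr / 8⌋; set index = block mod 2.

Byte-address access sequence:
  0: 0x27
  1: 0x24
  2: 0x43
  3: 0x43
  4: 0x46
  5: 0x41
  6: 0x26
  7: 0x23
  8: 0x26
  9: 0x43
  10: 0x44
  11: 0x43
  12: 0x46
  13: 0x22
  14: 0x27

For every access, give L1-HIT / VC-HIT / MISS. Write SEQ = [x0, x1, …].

SEQ = [MISS, L1-HIT, MISS, L1-HIT, L1-HIT, L1-HIT, VC-HIT, L1-HIT, L1-HIT, VC-HIT, L1-HIT, L1-HIT, L1-HIT, VC-HIT, L1-HIT]

#0 0x27→b4/s0 MISS; vc=[]
#1 0x24→b4/s0 L1-HIT; vc=[]
#2 0x43→b8/s0 MISS; vc=[4]
#3 0x43→b8/s0 L1-HIT; vc=[4]
#4 0x46→b8/s0 L1-HIT; vc=[4]
#5 0x41→b8/s0 L1-HIT; vc=[4]
#6 0x26→b4/s0 VC-HIT; vc=[8]
#7 0x23→b4/s0 L1-HIT; vc=[8]
#8 0x26→b4/s0 L1-HIT; vc=[8]
#9 0x43→b8/s0 VC-HIT; vc=[4]
#10 0x44→b8/s0 L1-HIT; vc=[4]
#11 0x43→b8/s0 L1-HIT; vc=[4]
#12 0x46→b8/s0 L1-HIT; vc=[4]
#13 0x22→b4/s0 VC-HIT; vc=[8]
#14 0x27→b4/s0 L1-HIT; vc=[8]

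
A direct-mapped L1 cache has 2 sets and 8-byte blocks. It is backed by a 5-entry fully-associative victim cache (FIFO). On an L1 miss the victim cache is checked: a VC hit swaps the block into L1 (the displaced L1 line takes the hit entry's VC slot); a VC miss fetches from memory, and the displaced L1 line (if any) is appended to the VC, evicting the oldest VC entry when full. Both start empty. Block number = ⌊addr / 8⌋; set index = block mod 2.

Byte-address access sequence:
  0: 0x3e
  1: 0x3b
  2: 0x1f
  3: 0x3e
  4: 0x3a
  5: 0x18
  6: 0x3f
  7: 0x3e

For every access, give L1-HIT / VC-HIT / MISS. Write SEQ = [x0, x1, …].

#0 0x3e→b7/s1 MISS; vc=[]
#1 0x3b→b7/s1 L1-HIT; vc=[]
#2 0x1f→b3/s1 MISS; vc=[7]
#3 0x3e→b7/s1 VC-HIT; vc=[3]
#4 0x3a→b7/s1 L1-HIT; vc=[3]
#5 0x18→b3/s1 VC-HIT; vc=[7]
#6 0x3f→b7/s1 VC-HIT; vc=[3]
#7 0x3e→b7/s1 L1-HIT; vc=[3]

SEQ = [MISS, L1-HIT, MISS, VC-HIT, L1-HIT, VC-HIT, VC-HIT, L1-HIT]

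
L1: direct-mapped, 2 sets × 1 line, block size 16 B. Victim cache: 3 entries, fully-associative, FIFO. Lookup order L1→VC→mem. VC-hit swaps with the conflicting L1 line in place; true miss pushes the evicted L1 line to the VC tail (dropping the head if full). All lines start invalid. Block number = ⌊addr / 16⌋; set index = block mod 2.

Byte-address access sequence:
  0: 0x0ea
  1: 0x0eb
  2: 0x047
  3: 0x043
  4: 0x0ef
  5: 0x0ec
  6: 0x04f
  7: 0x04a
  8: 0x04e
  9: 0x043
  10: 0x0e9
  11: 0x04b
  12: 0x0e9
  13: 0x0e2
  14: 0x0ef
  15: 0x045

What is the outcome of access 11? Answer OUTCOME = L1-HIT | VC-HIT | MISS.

OUTCOME = VC-HIT

  [0] addr=0xea blk=14 s=0: MISS | VC []
  [1] addr=0xeb blk=14 s=0: L1-HIT | VC []
  [2] addr=0x47 blk=4 s=0: MISS | VC [14]
  [3] addr=0x43 blk=4 s=0: L1-HIT | VC [14]
  [4] addr=0xef blk=14 s=0: VC-HIT | VC [4]
  [5] addr=0xec blk=14 s=0: L1-HIT | VC [4]
  [6] addr=0x4f blk=4 s=0: VC-HIT | VC [14]
  [7] addr=0x4a blk=4 s=0: L1-HIT | VC [14]
  [8] addr=0x4e blk=4 s=0: L1-HIT | VC [14]
  [9] addr=0x43 blk=4 s=0: L1-HIT | VC [14]
  [10] addr=0xe9 blk=14 s=0: VC-HIT | VC [4]
  [11] addr=0x4b blk=4 s=0: VC-HIT | VC [14]
  [12] addr=0xe9 blk=14 s=0: VC-HIT | VC [4]
  [13] addr=0xe2 blk=14 s=0: L1-HIT | VC [4]
  [14] addr=0xef blk=14 s=0: L1-HIT | VC [4]
  [15] addr=0x45 blk=4 s=0: VC-HIT | VC [14]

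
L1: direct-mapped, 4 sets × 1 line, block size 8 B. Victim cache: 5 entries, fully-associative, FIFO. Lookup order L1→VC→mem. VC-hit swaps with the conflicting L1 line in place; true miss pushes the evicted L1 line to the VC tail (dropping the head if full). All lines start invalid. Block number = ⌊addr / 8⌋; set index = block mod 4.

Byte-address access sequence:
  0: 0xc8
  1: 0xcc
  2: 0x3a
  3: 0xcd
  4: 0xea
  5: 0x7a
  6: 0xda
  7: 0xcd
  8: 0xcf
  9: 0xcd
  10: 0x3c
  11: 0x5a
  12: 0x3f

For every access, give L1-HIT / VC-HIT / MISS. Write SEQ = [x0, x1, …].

SEQ = [MISS, L1-HIT, MISS, L1-HIT, MISS, MISS, MISS, VC-HIT, L1-HIT, L1-HIT, VC-HIT, MISS, VC-HIT]

#0 0xc8→b25/s1 MISS; vc=[]
#1 0xcc→b25/s1 L1-HIT; vc=[]
#2 0x3a→b7/s3 MISS; vc=[]
#3 0xcd→b25/s1 L1-HIT; vc=[]
#4 0xea→b29/s1 MISS; vc=[25]
#5 0x7a→b15/s3 MISS; vc=[25,7]
#6 0xda→b27/s3 MISS; vc=[25,7,15]
#7 0xcd→b25/s1 VC-HIT; vc=[29,7,15]
#8 0xcf→b25/s1 L1-HIT; vc=[29,7,15]
#9 0xcd→b25/s1 L1-HIT; vc=[29,7,15]
#10 0x3c→b7/s3 VC-HIT; vc=[29,27,15]
#11 0x5a→b11/s3 MISS; vc=[29,27,15,7]
#12 0x3f→b7/s3 VC-HIT; vc=[29,27,15,11]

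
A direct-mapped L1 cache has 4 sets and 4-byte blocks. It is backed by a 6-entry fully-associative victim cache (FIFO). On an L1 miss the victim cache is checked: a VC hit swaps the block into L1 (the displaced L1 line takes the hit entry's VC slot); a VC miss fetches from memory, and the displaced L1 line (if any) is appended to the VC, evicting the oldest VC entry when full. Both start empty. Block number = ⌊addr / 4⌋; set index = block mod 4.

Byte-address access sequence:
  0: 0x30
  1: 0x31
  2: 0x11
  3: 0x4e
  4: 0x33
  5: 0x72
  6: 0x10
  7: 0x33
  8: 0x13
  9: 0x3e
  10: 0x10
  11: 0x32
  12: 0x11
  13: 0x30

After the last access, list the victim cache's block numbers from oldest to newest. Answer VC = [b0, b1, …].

  [0] addr=0x30 blk=12 s=0: MISS | VC []
  [1] addr=0x31 blk=12 s=0: L1-HIT | VC []
  [2] addr=0x11 blk=4 s=0: MISS | VC [12]
  [3] addr=0x4e blk=19 s=3: MISS | VC [12]
  [4] addr=0x33 blk=12 s=0: VC-HIT | VC [4]
  [5] addr=0x72 blk=28 s=0: MISS | VC [4, 12]
  [6] addr=0x10 blk=4 s=0: VC-HIT | VC [28, 12]
  [7] addr=0x33 blk=12 s=0: VC-HIT | VC [28, 4]
  [8] addr=0x13 blk=4 s=0: VC-HIT | VC [28, 12]
  [9] addr=0x3e blk=15 s=3: MISS | VC [28, 12, 19]
  [10] addr=0x10 blk=4 s=0: L1-HIT | VC [28, 12, 19]
  [11] addr=0x32 blk=12 s=0: VC-HIT | VC [28, 4, 19]
  [12] addr=0x11 blk=4 s=0: VC-HIT | VC [28, 12, 19]
  [13] addr=0x30 blk=12 s=0: VC-HIT | VC [28, 4, 19]

VC = [28, 4, 19]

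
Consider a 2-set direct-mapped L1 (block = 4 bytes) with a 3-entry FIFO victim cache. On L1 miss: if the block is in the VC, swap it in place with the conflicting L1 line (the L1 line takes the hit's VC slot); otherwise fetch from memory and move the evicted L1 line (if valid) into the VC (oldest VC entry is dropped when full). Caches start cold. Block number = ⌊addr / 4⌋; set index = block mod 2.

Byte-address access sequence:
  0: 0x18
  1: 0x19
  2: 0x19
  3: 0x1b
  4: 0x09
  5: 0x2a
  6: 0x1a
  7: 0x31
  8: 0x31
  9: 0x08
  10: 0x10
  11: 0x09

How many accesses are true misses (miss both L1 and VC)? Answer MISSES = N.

0: 0x18 (blk 6, set 0) → MISS  vc=[]
1: 0x19 (blk 6, set 0) → L1-HIT  vc=[]
2: 0x19 (blk 6, set 0) → L1-HIT  vc=[]
3: 0x1b (blk 6, set 0) → L1-HIT  vc=[]
4: 0x9 (blk 2, set 0) → MISS  vc=[6]
5: 0x2a (blk 10, set 0) → MISS  vc=[6, 2]
6: 0x1a (blk 6, set 0) → VC-HIT  vc=[10, 2]
7: 0x31 (blk 12, set 0) → MISS  vc=[10, 2, 6]
8: 0x31 (blk 12, set 0) → L1-HIT  vc=[10, 2, 6]
9: 0x8 (blk 2, set 0) → VC-HIT  vc=[10, 12, 6]
10: 0x10 (blk 4, set 0) → MISS  vc=[12, 6, 2]
11: 0x9 (blk 2, set 0) → VC-HIT  vc=[12, 6, 4]

MISSES = 5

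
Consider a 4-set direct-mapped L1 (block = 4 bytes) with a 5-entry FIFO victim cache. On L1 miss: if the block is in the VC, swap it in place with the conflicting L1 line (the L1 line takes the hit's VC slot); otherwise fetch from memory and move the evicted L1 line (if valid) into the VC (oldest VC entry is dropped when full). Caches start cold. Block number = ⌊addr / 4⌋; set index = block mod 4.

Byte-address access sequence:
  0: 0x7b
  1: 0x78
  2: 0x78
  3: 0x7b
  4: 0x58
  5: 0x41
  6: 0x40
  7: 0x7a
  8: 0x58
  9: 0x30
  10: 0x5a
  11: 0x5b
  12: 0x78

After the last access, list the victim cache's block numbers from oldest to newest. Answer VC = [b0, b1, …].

VC = [22, 16]

#0 0x7b→b30/s2 MISS; vc=[]
#1 0x78→b30/s2 L1-HIT; vc=[]
#2 0x78→b30/s2 L1-HIT; vc=[]
#3 0x7b→b30/s2 L1-HIT; vc=[]
#4 0x58→b22/s2 MISS; vc=[30]
#5 0x41→b16/s0 MISS; vc=[30]
#6 0x40→b16/s0 L1-HIT; vc=[30]
#7 0x7a→b30/s2 VC-HIT; vc=[22]
#8 0x58→b22/s2 VC-HIT; vc=[30]
#9 0x30→b12/s0 MISS; vc=[30,16]
#10 0x5a→b22/s2 L1-HIT; vc=[30,16]
#11 0x5b→b22/s2 L1-HIT; vc=[30,16]
#12 0x78→b30/s2 VC-HIT; vc=[22,16]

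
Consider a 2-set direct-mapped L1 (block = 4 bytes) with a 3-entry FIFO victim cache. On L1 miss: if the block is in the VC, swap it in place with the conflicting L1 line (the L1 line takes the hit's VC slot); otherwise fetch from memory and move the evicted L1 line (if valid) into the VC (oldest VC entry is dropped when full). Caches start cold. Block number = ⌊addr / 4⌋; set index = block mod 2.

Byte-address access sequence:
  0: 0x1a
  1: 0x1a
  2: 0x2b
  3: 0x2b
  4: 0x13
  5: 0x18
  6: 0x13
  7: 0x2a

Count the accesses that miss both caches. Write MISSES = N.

0: 0x1a (blk 6, set 0) → MISS  vc=[]
1: 0x1a (blk 6, set 0) → L1-HIT  vc=[]
2: 0x2b (blk 10, set 0) → MISS  vc=[6]
3: 0x2b (blk 10, set 0) → L1-HIT  vc=[6]
4: 0x13 (blk 4, set 0) → MISS  vc=[6, 10]
5: 0x18 (blk 6, set 0) → VC-HIT  vc=[4, 10]
6: 0x13 (blk 4, set 0) → VC-HIT  vc=[6, 10]
7: 0x2a (blk 10, set 0) → VC-HIT  vc=[6, 4]

MISSES = 3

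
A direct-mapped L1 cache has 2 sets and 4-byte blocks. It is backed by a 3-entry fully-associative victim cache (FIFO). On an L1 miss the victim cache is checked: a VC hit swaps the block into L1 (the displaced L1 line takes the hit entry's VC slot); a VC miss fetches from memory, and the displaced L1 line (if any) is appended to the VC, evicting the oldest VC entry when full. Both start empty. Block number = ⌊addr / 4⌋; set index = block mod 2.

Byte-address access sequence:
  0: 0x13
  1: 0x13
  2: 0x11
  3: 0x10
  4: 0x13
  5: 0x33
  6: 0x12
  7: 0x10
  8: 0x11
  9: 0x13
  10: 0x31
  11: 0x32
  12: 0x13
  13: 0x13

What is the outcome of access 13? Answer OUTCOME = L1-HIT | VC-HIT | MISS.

  [0] addr=0x13 blk=4 s=0: MISS | VC []
  [1] addr=0x13 blk=4 s=0: L1-HIT | VC []
  [2] addr=0x11 blk=4 s=0: L1-HIT | VC []
  [3] addr=0x10 blk=4 s=0: L1-HIT | VC []
  [4] addr=0x13 blk=4 s=0: L1-HIT | VC []
  [5] addr=0x33 blk=12 s=0: MISS | VC [4]
  [6] addr=0x12 blk=4 s=0: VC-HIT | VC [12]
  [7] addr=0x10 blk=4 s=0: L1-HIT | VC [12]
  [8] addr=0x11 blk=4 s=0: L1-HIT | VC [12]
  [9] addr=0x13 blk=4 s=0: L1-HIT | VC [12]
  [10] addr=0x31 blk=12 s=0: VC-HIT | VC [4]
  [11] addr=0x32 blk=12 s=0: L1-HIT | VC [4]
  [12] addr=0x13 blk=4 s=0: VC-HIT | VC [12]
  [13] addr=0x13 blk=4 s=0: L1-HIT | VC [12]

OUTCOME = L1-HIT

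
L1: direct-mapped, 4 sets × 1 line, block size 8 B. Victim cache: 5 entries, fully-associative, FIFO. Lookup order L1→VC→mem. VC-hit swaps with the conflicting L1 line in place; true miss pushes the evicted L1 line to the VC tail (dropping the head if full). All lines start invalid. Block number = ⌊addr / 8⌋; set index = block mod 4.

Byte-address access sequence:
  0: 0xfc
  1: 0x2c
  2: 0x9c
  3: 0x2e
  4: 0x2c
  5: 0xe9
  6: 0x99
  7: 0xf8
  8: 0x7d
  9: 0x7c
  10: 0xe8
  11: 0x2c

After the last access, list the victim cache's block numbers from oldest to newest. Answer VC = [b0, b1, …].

#0 0xfc→b31/s3 MISS; vc=[]
#1 0x2c→b5/s1 MISS; vc=[]
#2 0x9c→b19/s3 MISS; vc=[31]
#3 0x2e→b5/s1 L1-HIT; vc=[31]
#4 0x2c→b5/s1 L1-HIT; vc=[31]
#5 0xe9→b29/s1 MISS; vc=[31,5]
#6 0x99→b19/s3 L1-HIT; vc=[31,5]
#7 0xf8→b31/s3 VC-HIT; vc=[19,5]
#8 0x7d→b15/s3 MISS; vc=[19,5,31]
#9 0x7c→b15/s3 L1-HIT; vc=[19,5,31]
#10 0xe8→b29/s1 L1-HIT; vc=[19,5,31]
#11 0x2c→b5/s1 VC-HIT; vc=[19,29,31]

VC = [19, 29, 31]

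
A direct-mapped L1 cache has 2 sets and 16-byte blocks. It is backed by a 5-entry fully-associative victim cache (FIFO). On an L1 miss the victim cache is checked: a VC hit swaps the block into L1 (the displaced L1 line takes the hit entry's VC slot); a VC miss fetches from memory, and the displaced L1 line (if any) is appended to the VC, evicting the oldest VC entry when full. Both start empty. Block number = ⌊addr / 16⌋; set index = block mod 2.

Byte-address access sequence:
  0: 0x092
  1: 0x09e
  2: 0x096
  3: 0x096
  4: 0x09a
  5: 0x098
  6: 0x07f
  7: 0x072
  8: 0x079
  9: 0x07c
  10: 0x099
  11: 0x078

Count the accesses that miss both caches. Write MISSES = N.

MISSES = 2

  [0] addr=0x92 blk=9 s=1: MISS | VC []
  [1] addr=0x9e blk=9 s=1: L1-HIT | VC []
  [2] addr=0x96 blk=9 s=1: L1-HIT | VC []
  [3] addr=0x96 blk=9 s=1: L1-HIT | VC []
  [4] addr=0x9a blk=9 s=1: L1-HIT | VC []
  [5] addr=0x98 blk=9 s=1: L1-HIT | VC []
  [6] addr=0x7f blk=7 s=1: MISS | VC [9]
  [7] addr=0x72 blk=7 s=1: L1-HIT | VC [9]
  [8] addr=0x79 blk=7 s=1: L1-HIT | VC [9]
  [9] addr=0x7c blk=7 s=1: L1-HIT | VC [9]
  [10] addr=0x99 blk=9 s=1: VC-HIT | VC [7]
  [11] addr=0x78 blk=7 s=1: VC-HIT | VC [9]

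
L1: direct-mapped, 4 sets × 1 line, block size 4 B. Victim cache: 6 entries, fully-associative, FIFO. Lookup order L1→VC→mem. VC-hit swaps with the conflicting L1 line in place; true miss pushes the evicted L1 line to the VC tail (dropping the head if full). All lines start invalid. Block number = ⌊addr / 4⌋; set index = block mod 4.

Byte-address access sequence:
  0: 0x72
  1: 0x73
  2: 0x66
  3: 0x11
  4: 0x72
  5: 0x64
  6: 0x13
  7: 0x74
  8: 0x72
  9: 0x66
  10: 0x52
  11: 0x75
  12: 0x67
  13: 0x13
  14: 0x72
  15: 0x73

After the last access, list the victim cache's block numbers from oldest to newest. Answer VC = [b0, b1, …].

#0 0x72→b28/s0 MISS; vc=[]
#1 0x73→b28/s0 L1-HIT; vc=[]
#2 0x66→b25/s1 MISS; vc=[]
#3 0x11→b4/s0 MISS; vc=[28]
#4 0x72→b28/s0 VC-HIT; vc=[4]
#5 0x64→b25/s1 L1-HIT; vc=[4]
#6 0x13→b4/s0 VC-HIT; vc=[28]
#7 0x74→b29/s1 MISS; vc=[28,25]
#8 0x72→b28/s0 VC-HIT; vc=[4,25]
#9 0x66→b25/s1 VC-HIT; vc=[4,29]
#10 0x52→b20/s0 MISS; vc=[4,29,28]
#11 0x75→b29/s1 VC-HIT; vc=[4,25,28]
#12 0x67→b25/s1 VC-HIT; vc=[4,29,28]
#13 0x13→b4/s0 VC-HIT; vc=[20,29,28]
#14 0x72→b28/s0 VC-HIT; vc=[20,29,4]
#15 0x73→b28/s0 L1-HIT; vc=[20,29,4]

VC = [20, 29, 4]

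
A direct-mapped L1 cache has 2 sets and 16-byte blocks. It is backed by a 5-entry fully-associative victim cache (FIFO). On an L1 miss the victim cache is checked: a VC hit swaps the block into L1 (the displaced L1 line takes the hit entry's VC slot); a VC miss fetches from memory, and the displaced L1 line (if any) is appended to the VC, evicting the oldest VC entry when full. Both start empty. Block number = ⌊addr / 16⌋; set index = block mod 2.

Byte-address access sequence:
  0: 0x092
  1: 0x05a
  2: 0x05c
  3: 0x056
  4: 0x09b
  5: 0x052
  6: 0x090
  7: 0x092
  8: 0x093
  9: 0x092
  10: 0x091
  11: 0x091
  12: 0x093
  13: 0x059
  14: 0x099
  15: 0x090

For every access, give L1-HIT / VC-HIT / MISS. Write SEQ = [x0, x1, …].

SEQ = [MISS, MISS, L1-HIT, L1-HIT, VC-HIT, VC-HIT, VC-HIT, L1-HIT, L1-HIT, L1-HIT, L1-HIT, L1-HIT, L1-HIT, VC-HIT, VC-HIT, L1-HIT]

  [0] addr=0x92 blk=9 s=1: MISS | VC []
  [1] addr=0x5a blk=5 s=1: MISS | VC [9]
  [2] addr=0x5c blk=5 s=1: L1-HIT | VC [9]
  [3] addr=0x56 blk=5 s=1: L1-HIT | VC [9]
  [4] addr=0x9b blk=9 s=1: VC-HIT | VC [5]
  [5] addr=0x52 blk=5 s=1: VC-HIT | VC [9]
  [6] addr=0x90 blk=9 s=1: VC-HIT | VC [5]
  [7] addr=0x92 blk=9 s=1: L1-HIT | VC [5]
  [8] addr=0x93 blk=9 s=1: L1-HIT | VC [5]
  [9] addr=0x92 blk=9 s=1: L1-HIT | VC [5]
  [10] addr=0x91 blk=9 s=1: L1-HIT | VC [5]
  [11] addr=0x91 blk=9 s=1: L1-HIT | VC [5]
  [12] addr=0x93 blk=9 s=1: L1-HIT | VC [5]
  [13] addr=0x59 blk=5 s=1: VC-HIT | VC [9]
  [14] addr=0x99 blk=9 s=1: VC-HIT | VC [5]
  [15] addr=0x90 blk=9 s=1: L1-HIT | VC [5]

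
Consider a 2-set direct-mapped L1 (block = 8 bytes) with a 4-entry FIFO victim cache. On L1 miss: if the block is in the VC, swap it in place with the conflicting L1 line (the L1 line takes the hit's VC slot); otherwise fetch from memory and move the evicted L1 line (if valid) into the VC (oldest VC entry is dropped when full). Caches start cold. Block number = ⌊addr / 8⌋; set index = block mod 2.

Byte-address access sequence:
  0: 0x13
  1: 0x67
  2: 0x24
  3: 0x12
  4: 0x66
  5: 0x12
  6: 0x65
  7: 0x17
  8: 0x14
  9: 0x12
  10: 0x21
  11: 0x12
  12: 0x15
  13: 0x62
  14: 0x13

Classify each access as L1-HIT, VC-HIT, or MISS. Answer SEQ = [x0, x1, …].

SEQ = [MISS, MISS, MISS, VC-HIT, VC-HIT, VC-HIT, VC-HIT, VC-HIT, L1-HIT, L1-HIT, VC-HIT, VC-HIT, L1-HIT, VC-HIT, VC-HIT]

  [0] addr=0x13 blk=2 s=0: MISS | VC []
  [1] addr=0x67 blk=12 s=0: MISS | VC [2]
  [2] addr=0x24 blk=4 s=0: MISS | VC [2, 12]
  [3] addr=0x12 blk=2 s=0: VC-HIT | VC [4, 12]
  [4] addr=0x66 blk=12 s=0: VC-HIT | VC [4, 2]
  [5] addr=0x12 blk=2 s=0: VC-HIT | VC [4, 12]
  [6] addr=0x65 blk=12 s=0: VC-HIT | VC [4, 2]
  [7] addr=0x17 blk=2 s=0: VC-HIT | VC [4, 12]
  [8] addr=0x14 blk=2 s=0: L1-HIT | VC [4, 12]
  [9] addr=0x12 blk=2 s=0: L1-HIT | VC [4, 12]
  [10] addr=0x21 blk=4 s=0: VC-HIT | VC [2, 12]
  [11] addr=0x12 blk=2 s=0: VC-HIT | VC [4, 12]
  [12] addr=0x15 blk=2 s=0: L1-HIT | VC [4, 12]
  [13] addr=0x62 blk=12 s=0: VC-HIT | VC [4, 2]
  [14] addr=0x13 blk=2 s=0: VC-HIT | VC [4, 12]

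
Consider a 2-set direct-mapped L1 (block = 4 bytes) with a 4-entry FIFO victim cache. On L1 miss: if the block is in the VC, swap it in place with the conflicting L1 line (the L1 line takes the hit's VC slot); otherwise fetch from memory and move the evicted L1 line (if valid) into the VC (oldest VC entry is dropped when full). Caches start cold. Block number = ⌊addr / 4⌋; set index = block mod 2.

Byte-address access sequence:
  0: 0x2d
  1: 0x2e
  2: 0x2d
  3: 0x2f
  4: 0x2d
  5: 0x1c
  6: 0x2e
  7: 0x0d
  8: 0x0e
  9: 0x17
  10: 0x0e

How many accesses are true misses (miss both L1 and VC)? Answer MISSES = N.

0: 0x2d (blk 11, set 1) → MISS  vc=[]
1: 0x2e (blk 11, set 1) → L1-HIT  vc=[]
2: 0x2d (blk 11, set 1) → L1-HIT  vc=[]
3: 0x2f (blk 11, set 1) → L1-HIT  vc=[]
4: 0x2d (blk 11, set 1) → L1-HIT  vc=[]
5: 0x1c (blk 7, set 1) → MISS  vc=[11]
6: 0x2e (blk 11, set 1) → VC-HIT  vc=[7]
7: 0xd (blk 3, set 1) → MISS  vc=[7, 11]
8: 0xe (blk 3, set 1) → L1-HIT  vc=[7, 11]
9: 0x17 (blk 5, set 1) → MISS  vc=[7, 11, 3]
10: 0xe (blk 3, set 1) → VC-HIT  vc=[7, 11, 5]

MISSES = 4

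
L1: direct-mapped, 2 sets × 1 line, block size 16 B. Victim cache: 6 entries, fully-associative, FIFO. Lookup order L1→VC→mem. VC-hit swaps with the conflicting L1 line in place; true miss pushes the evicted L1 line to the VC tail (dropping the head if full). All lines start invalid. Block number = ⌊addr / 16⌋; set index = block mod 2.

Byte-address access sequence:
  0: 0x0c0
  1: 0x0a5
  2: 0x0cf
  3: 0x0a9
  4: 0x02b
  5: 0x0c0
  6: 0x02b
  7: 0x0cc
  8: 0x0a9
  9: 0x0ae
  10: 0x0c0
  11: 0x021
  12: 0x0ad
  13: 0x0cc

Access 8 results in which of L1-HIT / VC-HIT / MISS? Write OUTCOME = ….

  [0] addr=0xc0 blk=12 s=0: MISS | VC []
  [1] addr=0xa5 blk=10 s=0: MISS | VC [12]
  [2] addr=0xcf blk=12 s=0: VC-HIT | VC [10]
  [3] addr=0xa9 blk=10 s=0: VC-HIT | VC [12]
  [4] addr=0x2b blk=2 s=0: MISS | VC [12, 10]
  [5] addr=0xc0 blk=12 s=0: VC-HIT | VC [2, 10]
  [6] addr=0x2b blk=2 s=0: VC-HIT | VC [12, 10]
  [7] addr=0xcc blk=12 s=0: VC-HIT | VC [2, 10]
  [8] addr=0xa9 blk=10 s=0: VC-HIT | VC [2, 12]
  [9] addr=0xae blk=10 s=0: L1-HIT | VC [2, 12]
  [10] addr=0xc0 blk=12 s=0: VC-HIT | VC [2, 10]
  [11] addr=0x21 blk=2 s=0: VC-HIT | VC [12, 10]
  [12] addr=0xad blk=10 s=0: VC-HIT | VC [12, 2]
  [13] addr=0xcc blk=12 s=0: VC-HIT | VC [10, 2]

OUTCOME = VC-HIT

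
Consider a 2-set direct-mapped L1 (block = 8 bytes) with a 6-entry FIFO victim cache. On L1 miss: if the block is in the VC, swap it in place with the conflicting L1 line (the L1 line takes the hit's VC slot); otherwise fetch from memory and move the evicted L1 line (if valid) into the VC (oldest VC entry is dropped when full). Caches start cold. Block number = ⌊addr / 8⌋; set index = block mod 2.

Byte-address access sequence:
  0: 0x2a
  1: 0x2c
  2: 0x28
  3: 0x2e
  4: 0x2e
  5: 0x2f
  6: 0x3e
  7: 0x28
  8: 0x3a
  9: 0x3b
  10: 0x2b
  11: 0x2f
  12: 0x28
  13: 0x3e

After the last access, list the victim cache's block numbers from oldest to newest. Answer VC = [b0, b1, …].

0: 0x2a (blk 5, set 1) → MISS  vc=[]
1: 0x2c (blk 5, set 1) → L1-HIT  vc=[]
2: 0x28 (blk 5, set 1) → L1-HIT  vc=[]
3: 0x2e (blk 5, set 1) → L1-HIT  vc=[]
4: 0x2e (blk 5, set 1) → L1-HIT  vc=[]
5: 0x2f (blk 5, set 1) → L1-HIT  vc=[]
6: 0x3e (blk 7, set 1) → MISS  vc=[5]
7: 0x28 (blk 5, set 1) → VC-HIT  vc=[7]
8: 0x3a (blk 7, set 1) → VC-HIT  vc=[5]
9: 0x3b (blk 7, set 1) → L1-HIT  vc=[5]
10: 0x2b (blk 5, set 1) → VC-HIT  vc=[7]
11: 0x2f (blk 5, set 1) → L1-HIT  vc=[7]
12: 0x28 (blk 5, set 1) → L1-HIT  vc=[7]
13: 0x3e (blk 7, set 1) → VC-HIT  vc=[5]

VC = [5]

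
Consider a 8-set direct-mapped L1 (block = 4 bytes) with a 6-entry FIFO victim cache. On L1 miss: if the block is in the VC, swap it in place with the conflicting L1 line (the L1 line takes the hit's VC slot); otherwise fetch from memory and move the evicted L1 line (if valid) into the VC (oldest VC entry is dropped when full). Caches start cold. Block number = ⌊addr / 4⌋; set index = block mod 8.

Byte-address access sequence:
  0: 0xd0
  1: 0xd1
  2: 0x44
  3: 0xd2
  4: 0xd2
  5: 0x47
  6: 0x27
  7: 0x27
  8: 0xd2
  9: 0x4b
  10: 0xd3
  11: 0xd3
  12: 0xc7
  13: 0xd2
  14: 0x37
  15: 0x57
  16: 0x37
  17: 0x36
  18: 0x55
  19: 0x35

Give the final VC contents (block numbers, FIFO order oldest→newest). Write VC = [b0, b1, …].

0: 0xd0 (blk 52, set 4) → MISS  vc=[]
1: 0xd1 (blk 52, set 4) → L1-HIT  vc=[]
2: 0x44 (blk 17, set 1) → MISS  vc=[]
3: 0xd2 (blk 52, set 4) → L1-HIT  vc=[]
4: 0xd2 (blk 52, set 4) → L1-HIT  vc=[]
5: 0x47 (blk 17, set 1) → L1-HIT  vc=[]
6: 0x27 (blk 9, set 1) → MISS  vc=[17]
7: 0x27 (blk 9, set 1) → L1-HIT  vc=[17]
8: 0xd2 (blk 52, set 4) → L1-HIT  vc=[17]
9: 0x4b (blk 18, set 2) → MISS  vc=[17]
10: 0xd3 (blk 52, set 4) → L1-HIT  vc=[17]
11: 0xd3 (blk 52, set 4) → L1-HIT  vc=[17]
12: 0xc7 (blk 49, set 1) → MISS  vc=[17, 9]
13: 0xd2 (blk 52, set 4) → L1-HIT  vc=[17, 9]
14: 0x37 (blk 13, set 5) → MISS  vc=[17, 9]
15: 0x57 (blk 21, set 5) → MISS  vc=[17, 9, 13]
16: 0x37 (blk 13, set 5) → VC-HIT  vc=[17, 9, 21]
17: 0x36 (blk 13, set 5) → L1-HIT  vc=[17, 9, 21]
18: 0x55 (blk 21, set 5) → VC-HIT  vc=[17, 9, 13]
19: 0x35 (blk 13, set 5) → VC-HIT  vc=[17, 9, 21]

VC = [17, 9, 21]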